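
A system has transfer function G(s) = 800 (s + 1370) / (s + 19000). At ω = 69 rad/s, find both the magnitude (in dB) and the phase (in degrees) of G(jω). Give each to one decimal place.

|G| = 35.2 dB, ∠G = 2.7°

|j69 + 1370| = √(69² + 1370²) = 1372
|j69 + 19000| = √(69² + 19000²) = 1.9e+04
|G(j69)| = 800 × 1372 / 1.9e+04 = 57.757
20 log₁₀(57.757) = 35.23 dB
∠(j69 + 1370) = arctan(69/1370) = 2.88°
∠(j69 + 19000) = arctan(69/19000) = 0.21°
∠G(j69) = 2.88° − 0.21° = 2.68°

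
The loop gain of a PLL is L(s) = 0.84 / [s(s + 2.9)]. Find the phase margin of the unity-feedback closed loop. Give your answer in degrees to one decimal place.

84.3°

Gain crossover: |L(jω)| = 1 at ω ≈ 0.288 rad/s.
∠L(j0.288) = −90° − arctan(0.288/2.9) ≈ -95.68°
PM = 180° + (-95.68°) = 84.32°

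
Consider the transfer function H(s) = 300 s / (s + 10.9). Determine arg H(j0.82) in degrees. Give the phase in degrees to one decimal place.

85.7°

∠(j0.82) = 90.00°
∠(j0.82 + 10.9) = arctan(0.82/10.9) = 4.30°
∠H(j0.82) = 90.00° − 4.30° = 85.70°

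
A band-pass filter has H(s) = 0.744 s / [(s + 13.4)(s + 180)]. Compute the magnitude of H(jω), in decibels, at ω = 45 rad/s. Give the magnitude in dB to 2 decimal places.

|j45| = 45
|j45 + 13.4| = √(45² + 13.4²) = 46.95
|j45 + 180| = √(45² + 180²) = 185.5
|H(j45)| = 0.744 × 45 / (46.95 × 185.5) = 0.0038432
20 log₁₀(0.0038432) = -48.306 dB

-48.31 dB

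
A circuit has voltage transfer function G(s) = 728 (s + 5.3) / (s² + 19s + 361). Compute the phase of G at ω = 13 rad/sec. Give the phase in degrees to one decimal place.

15.7 deg

∠(j13 + 5.3) = arctan(13/5.3) = 67.82°
∠[(j13)² + 19(j13) + 361] = ∠[192 + j247] = 52.14°
∠G(j13) = 67.82° − 52.14° = 15.68°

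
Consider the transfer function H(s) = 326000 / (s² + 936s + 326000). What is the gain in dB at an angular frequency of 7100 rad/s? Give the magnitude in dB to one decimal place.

-43.8 dB

|(j7100)² + 936(j7100) + 326000| = |-5.0084e+07 + j6.6456e+06| = 5.052e+07
|H(j7100)| = 326000 / 5.052e+07 = 0.0064525
20 log₁₀(0.0064525) = -43.81 dB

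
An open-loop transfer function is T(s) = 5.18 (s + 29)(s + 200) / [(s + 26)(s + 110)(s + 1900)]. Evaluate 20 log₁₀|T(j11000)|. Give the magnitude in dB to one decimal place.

-66.7 dB

|j11000 + 29| = √(11000² + 29²) = 1.1e+04
|j11000 + 200| = √(11000² + 200²) = 1.1e+04
|j11000 + 26| = √(11000² + 26²) = 1.1e+04
|j11000 + 110| = √(11000² + 110²) = 1.1e+04
|j11000 + 1900| = √(11000² + 1900²) = 1.116e+04
|T(j11000)| = 5.18 × 1.1e+04 × 1.1e+04 / (1.1e+04 × 1.1e+04 × 1.116e+04) = 0.00046409
20 log₁₀(0.00046409) = -66.67 dB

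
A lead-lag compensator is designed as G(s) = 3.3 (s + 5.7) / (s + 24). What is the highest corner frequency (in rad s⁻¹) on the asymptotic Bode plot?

24 rad s⁻¹

Break frequencies occur at each pole and zero magnitude: 5.7 rad s⁻¹, 24 rad s⁻¹.
The highest is 24 rad s⁻¹.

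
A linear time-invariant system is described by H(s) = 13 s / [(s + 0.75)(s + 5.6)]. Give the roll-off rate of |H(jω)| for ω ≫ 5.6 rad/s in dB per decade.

With 1 zero and 2 poles, the high-frequency asymptotic slope is 20 × (1 − 2) = -20 dB/decade.

-20 dB/decade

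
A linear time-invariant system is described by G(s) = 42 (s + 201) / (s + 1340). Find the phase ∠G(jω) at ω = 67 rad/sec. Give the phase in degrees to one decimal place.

∠(j67 + 201) = arctan(67/201) = 18.43°
∠(j67 + 1340) = arctan(67/1340) = 2.86°
∠G(j67) = 18.43° − 2.86° = 15.57°

15.6°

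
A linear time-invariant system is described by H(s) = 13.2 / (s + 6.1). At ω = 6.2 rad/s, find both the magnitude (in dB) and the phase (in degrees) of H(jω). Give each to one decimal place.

|j6.2 + 6.1| = √(6.2² + 6.1²) = 8.698
|H(j6.2)| = 13.2 / 8.698 = 1.5176
20 log₁₀(1.5176) = 3.62 dB
∠(j6.2 + 6.1) = arctan(6.2/6.1) = 45.47°
∠H(j6.2) = −45.47° = -45.47°

|H| = 3.6 dB, ∠H = -45.5 deg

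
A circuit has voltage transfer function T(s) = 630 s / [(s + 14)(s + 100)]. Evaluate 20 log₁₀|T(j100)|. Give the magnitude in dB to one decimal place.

|j100| = 100
|j100 + 14| = √(100² + 14²) = 101
|j100 + 100| = √(100² + 100²) = 141.4
|T(j100)| = 630 × 100 / (101 × 141.4) = 4.4117
20 log₁₀(4.4117) = 12.89 dB

12.9 dB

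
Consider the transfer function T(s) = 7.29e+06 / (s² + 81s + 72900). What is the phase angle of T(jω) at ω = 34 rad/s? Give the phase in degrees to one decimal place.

∠[(j34)² + 81(j34) + 72900] = ∠[71744 + j2754] = 2.20°
∠T(j34) = −2.20° = -2.20°

-2.2°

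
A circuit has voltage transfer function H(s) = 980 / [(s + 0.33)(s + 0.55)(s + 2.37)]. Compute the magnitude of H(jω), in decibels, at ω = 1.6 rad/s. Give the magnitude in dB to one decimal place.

41.9 dB

|j1.6 + 0.33| = √(1.6² + 0.33²) = 1.634
|j1.6 + 0.55| = √(1.6² + 0.55²) = 1.692
|j1.6 + 2.37| = √(1.6² + 2.37²) = 2.86
|H(j1.6)| = 980 / (1.634 × 1.692 × 2.86) = 123.99
20 log₁₀(123.99) = 41.87 dB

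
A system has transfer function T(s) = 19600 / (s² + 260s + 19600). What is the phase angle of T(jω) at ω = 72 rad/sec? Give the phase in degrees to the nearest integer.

-52°

∠[(j72)² + 260(j72) + 19600] = ∠[14416 + j18720] = 52.40°
∠T(j72) = −52.40° = -52.40°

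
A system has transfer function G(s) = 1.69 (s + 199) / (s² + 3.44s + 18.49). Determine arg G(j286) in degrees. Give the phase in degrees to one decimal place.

∠(j286 + 199) = arctan(286/199) = 55.17°
∠[(j286)² + 3.44(j286) + 18.49] = ∠[-81778 + j983.84] = 179.31°
∠G(j286) = 55.17° − 179.31° = -124.14°

-124.1°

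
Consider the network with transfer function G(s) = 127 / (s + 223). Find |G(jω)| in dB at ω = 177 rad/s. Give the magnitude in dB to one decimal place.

|j177 + 223| = √(177² + 223²) = 284.7
|G(j177)| = 127 / 284.7 = 0.44607
20 log₁₀(0.44607) = -7.01 dB

-7.0 dB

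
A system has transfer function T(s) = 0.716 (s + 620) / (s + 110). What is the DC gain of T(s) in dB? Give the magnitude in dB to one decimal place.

12.1 dB

T(0) = 0.716 × 620 / 110 = 4.0356
20 log₁₀(4.0356) = 12.12 dB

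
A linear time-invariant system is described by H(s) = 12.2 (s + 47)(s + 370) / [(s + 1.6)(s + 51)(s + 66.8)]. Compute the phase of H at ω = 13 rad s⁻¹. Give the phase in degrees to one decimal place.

∠(j13 + 47) = arctan(13/47) = 15.46°
∠(j13 + 370) = arctan(13/370) = 2.01°
∠(j13 + 1.6) = arctan(13/1.6) = 82.98°
∠(j13 + 51) = arctan(13/51) = 14.30°
∠(j13 + 66.8) = arctan(13/66.8) = 11.01°
∠H(j13) = 15.46° + 2.01° − (82.98° + 14.30° + 11.01°) = -90.82°

-90.8 deg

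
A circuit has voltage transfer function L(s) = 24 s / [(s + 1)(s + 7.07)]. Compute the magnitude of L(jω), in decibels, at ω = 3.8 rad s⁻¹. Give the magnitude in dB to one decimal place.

|j3.8| = 3.8
|j3.8 + 1| = √(3.8² + 1²) = 3.929
|j3.8 + 7.07| = √(3.8² + 7.07²) = 8.027
|L(j3.8)| = 24 × 3.8 / (3.929 × 8.027) = 2.8916
20 log₁₀(2.8916) = 9.22 dB

9.2 dB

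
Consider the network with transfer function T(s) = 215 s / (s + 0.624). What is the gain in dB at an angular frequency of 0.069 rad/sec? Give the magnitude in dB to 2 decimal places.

|j0.069| = 0.069
|j0.069 + 0.624| = √(0.069² + 0.624²) = 0.6278
|T(j0.069)| = 215 × 0.069 / 0.6278 = 23.63
20 log₁₀(23.63) = 27.469 dB

27.47 dB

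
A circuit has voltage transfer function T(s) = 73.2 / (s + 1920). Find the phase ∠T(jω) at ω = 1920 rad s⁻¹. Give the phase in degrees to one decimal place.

-45.0°

∠(j1920 + 1920) = arctan(1920/1920) = 45.00°
∠T(j1920) = −45.00° = -45.00°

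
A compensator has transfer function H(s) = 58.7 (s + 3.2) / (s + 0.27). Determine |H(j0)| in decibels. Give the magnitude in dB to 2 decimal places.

H(0) = 58.7 × 3.2 / 0.27 = 695.7
20 log₁₀(695.7) = 56.848 dB

56.85 dB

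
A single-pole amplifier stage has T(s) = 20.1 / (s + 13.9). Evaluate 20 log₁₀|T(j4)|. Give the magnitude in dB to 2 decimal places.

|j4 + 13.9| = √(4² + 13.9²) = 14.46
|T(j4)| = 20.1 / 14.46 = 1.3896
20 log₁₀(1.3896) = 2.858 dB

2.86 dB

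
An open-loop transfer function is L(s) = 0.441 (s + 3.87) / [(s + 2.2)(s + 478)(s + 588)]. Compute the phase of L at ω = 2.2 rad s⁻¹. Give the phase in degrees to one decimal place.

-15.9°

∠(j2.2 + 3.87) = arctan(2.2/3.87) = 29.62°
∠(j2.2 + 2.2) = arctan(2.2/2.2) = 45.00°
∠(j2.2 + 478) = arctan(2.2/478) = 0.26°
∠(j2.2 + 588) = arctan(2.2/588) = 0.21°
∠L(j2.2) = 29.62° − (45.00° + 0.26° + 0.21°) = -15.86°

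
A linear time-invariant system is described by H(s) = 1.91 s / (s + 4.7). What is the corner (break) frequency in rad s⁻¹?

The single real pole at s = −4.7 gives a corner at ω = 4.7 rad s⁻¹.

4.7 rad s⁻¹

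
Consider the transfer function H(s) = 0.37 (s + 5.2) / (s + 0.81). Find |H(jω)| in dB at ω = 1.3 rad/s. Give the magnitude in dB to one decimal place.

2.2 dB

|j1.3 + 5.2| = √(1.3² + 5.2²) = 5.36
|j1.3 + 0.81| = √(1.3² + 0.81²) = 1.532
|H(j1.3)| = 0.37 × 5.36 / 1.532 = 1.2948
20 log₁₀(1.2948) = 2.24 dB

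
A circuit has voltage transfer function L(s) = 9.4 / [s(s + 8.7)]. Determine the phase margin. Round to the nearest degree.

83°

Gain crossover: |L(jω)| = 1 at ω ≈ 1.07 rad/s.
∠L(j1.07) = −90° − arctan(1.07/8.7) ≈ -97.03°
PM = 180° + (-97.03°) = 82.97°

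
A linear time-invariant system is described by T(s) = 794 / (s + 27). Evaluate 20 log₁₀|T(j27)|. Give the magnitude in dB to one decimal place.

|j27 + 27| = √(27² + 27²) = 38.18
|T(j27)| = 794 / 38.18 = 20.794
20 log₁₀(20.794) = 26.36 dB

26.4 dB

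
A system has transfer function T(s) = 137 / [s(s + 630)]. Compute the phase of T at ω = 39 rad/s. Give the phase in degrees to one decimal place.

-93.5°

∠(j39 + 630) = arctan(39/630) = 3.54°
∠(j39) = 90.00°
∠T(j39) = − (3.54° + 90.00°) = -93.54°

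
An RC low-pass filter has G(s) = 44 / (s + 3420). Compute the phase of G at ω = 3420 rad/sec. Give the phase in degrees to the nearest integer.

-45°

∠(j3420 + 3420) = arctan(3420/3420) = 45.00°
∠G(j3420) = −45.00° = -45.00°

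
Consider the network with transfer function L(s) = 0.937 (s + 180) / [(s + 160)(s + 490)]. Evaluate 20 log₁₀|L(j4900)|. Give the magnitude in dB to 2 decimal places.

-74.41 dB

|j4900 + 180| = √(4900² + 180²) = 4903
|j4900 + 160| = √(4900² + 160²) = 4903
|j4900 + 490| = √(4900² + 490²) = 4924
|L(j4900)| = 0.937 × 4903 / (4903 × 4924) = 0.0001903
20 log₁₀(0.0001903) = -74.411 dB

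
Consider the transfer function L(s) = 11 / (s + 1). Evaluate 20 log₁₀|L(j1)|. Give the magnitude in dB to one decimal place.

|j1 + 1| = √(1² + 1²) = 1.414
|L(j1)| = 11 / 1.414 = 7.7782
20 log₁₀(7.7782) = 17.82 dB

17.8 dB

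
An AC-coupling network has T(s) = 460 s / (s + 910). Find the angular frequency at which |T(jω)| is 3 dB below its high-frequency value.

For a single-pole high-pass, the −3 dB point is at the pole: ω = 910 rad s⁻¹.

910 rad s⁻¹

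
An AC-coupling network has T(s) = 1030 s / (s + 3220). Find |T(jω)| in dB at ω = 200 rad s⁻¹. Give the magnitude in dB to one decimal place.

|j200| = 200
|j200 + 3220| = √(200² + 3220²) = 3226
|T(j200)| = 1030 × 200 / 3226 = 63.852
20 log₁₀(63.852) = 36.10 dB

36.1 dB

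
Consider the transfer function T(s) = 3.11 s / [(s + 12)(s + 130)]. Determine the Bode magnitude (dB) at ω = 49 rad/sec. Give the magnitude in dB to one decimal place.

|j49| = 49
|j49 + 12| = √(49² + 12²) = 50.45
|j49 + 130| = √(49² + 130²) = 138.9
|T(j49)| = 3.11 × 49 / (50.45 × 138.9) = 0.021743
20 log₁₀(0.021743) = -33.25 dB

-33.3 dB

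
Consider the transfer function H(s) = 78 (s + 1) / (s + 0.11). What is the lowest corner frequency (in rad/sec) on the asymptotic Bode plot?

Break frequencies occur at each pole and zero magnitude: 0.11 rad/sec, 1 rad/sec.
The lowest is 0.11 rad/sec.

0.11 rad/sec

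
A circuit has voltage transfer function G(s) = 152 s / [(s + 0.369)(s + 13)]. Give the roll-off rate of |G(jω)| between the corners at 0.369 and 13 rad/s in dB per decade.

0 dB/decade

In this band the factors already past their corner are: 1 differentiator zero, pole at 0.369; net slope = 0 dB/decade.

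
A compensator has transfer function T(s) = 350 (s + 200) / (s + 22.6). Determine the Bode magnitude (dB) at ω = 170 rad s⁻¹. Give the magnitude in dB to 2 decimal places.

|j170 + 200| = √(170² + 200²) = 262.5
|j170 + 22.6| = √(170² + 22.6²) = 171.5
|T(j170)| = 350 × 262.5 / 171.5 = 535.7
20 log₁₀(535.7) = 54.578 dB

54.58 dB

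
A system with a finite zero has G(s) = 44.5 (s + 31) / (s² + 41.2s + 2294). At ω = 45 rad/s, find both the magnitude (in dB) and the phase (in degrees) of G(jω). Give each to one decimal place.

|G| = 2.3 dB, ∠G = -26.3°

|j45 + 31| = √(45² + 31²) = 54.64
|(j45)² + 41.2(j45) + 2294| = |269 + j1854| = 1873
|G(j45)| = 44.5 × 54.64 / 1873 = 1.298
20 log₁₀(1.298) = 2.27 dB
∠(j45 + 31) = arctan(45/31) = 55.44°
∠[(j45)² + 41.2(j45) + 2294] = ∠[269 + j1854] = 81.74°
∠G(j45) = 55.44° − 81.74° = -26.31°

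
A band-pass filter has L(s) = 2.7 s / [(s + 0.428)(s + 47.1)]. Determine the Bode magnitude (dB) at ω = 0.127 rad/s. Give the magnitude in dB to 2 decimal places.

-35.75 dB

|j0.127| = 0.127
|j0.127 + 0.428| = √(0.127² + 0.428²) = 0.4464
|j0.127 + 47.1| = √(0.127² + 47.1²) = 47.1
|L(j0.127)| = 2.7 × 0.127 / (0.4464 × 47.1) = 0.016307
20 log₁₀(0.016307) = -35.752 dB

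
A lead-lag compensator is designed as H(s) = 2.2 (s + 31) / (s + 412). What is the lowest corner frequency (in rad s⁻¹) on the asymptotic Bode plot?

Break frequencies occur at each pole and zero magnitude: 31 rad s⁻¹, 412 rad s⁻¹.
The lowest is 31 rad s⁻¹.

31 rad s⁻¹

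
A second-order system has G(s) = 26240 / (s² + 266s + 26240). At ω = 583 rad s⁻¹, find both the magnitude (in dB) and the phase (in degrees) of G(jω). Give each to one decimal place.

|(j583)² + 266(j583) + 26240| = |-3.1365e+05 + j1.5508e+05| = 3.499e+05
|G(j583)| = 26240 / 3.499e+05 = 0.074994
20 log₁₀(0.074994) = -22.50 dB
∠[(j583)² + 266(j583) + 26240] = ∠[-3.1365e+05 + j1.5508e+05] = 153.69°
∠G(j583) = −153.69° = -153.69°

|G| = -22.5 dB, ∠G = -153.7 deg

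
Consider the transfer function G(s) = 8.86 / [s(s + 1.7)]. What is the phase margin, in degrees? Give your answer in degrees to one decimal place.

31.8°

Gain crossover: |G(jω)| = 1 at ω ≈ 2.74 rad s⁻¹.
∠G(j2.74) = −90° − arctan(2.74/1.7) ≈ -148.22°
PM = 180° + (-148.22°) = 31.78°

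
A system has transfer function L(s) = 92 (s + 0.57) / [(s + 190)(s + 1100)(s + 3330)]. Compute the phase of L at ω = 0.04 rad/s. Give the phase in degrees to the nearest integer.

4°

∠(j0.04 + 0.57) = arctan(0.04/0.57) = 4.01°
∠(j0.04 + 190) = arctan(0.04/190) = 0.01°
∠(j0.04 + 1100) = arctan(0.04/1100) = 0.00°
∠(j0.04 + 3330) = arctan(0.04/3330) = 0.00°
∠L(j0.04) = 4.01° − (0.01° + 0.00° + 0.00°) = 4.00°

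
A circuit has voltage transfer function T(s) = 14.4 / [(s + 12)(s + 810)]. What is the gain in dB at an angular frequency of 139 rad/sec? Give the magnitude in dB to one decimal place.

-78.0 dB

|j139 + 12| = √(139² + 12²) = 139.5
|j139 + 810| = √(139² + 810²) = 821.8
|T(j139)| = 14.4 / (139.5 × 821.8) = 0.00012559
20 log₁₀(0.00012559) = -78.02 dB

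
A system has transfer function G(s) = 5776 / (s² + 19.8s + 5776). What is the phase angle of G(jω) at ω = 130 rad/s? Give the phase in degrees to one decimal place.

∠[(j130)² + 19.8(j130) + 5776] = ∠[-11124 + j2574] = 166.97°
∠G(j130) = −166.97° = -166.97°

-167.0°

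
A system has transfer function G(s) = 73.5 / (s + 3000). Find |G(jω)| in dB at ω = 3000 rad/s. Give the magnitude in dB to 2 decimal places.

-35.23 dB

|j3000 + 3000| = √(3000² + 3000²) = 4243
|G(j3000)| = 73.5 / 4243 = 0.017324
20 log₁₀(0.017324) = -35.227 dB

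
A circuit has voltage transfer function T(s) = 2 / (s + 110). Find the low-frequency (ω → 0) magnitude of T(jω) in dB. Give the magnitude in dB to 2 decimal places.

-34.81 dB

T(0) = 2 / 110 = 0.018182
20 log₁₀(0.018182) = -34.807 dB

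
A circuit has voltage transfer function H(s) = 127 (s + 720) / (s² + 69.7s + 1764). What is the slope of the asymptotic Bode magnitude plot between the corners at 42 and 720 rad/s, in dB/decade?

-40 dB/decade

In this band the factors already past their corner are: complex pole pair at ωₙ ≈ 42; net slope = -40 dB/decade.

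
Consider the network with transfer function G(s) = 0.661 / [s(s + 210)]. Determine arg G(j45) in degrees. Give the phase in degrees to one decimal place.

∠(j45 + 210) = arctan(45/210) = 12.09°
∠(j45) = 90.00°
∠G(j45) = − (12.09° + 90.00°) = -102.09°

-102.1°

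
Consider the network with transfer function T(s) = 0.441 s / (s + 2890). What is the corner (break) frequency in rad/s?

The single real pole at s = −2890 gives a corner at ω = 2890 rad/s.

2890 rad/s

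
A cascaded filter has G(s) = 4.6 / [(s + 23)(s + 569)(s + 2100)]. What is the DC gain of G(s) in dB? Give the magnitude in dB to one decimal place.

G(0) = 4.6 / (23 × 569 × 2100) = 1.6738e-07
20 log₁₀(1.6738e-07) = -135.53 dB

-135.5 dB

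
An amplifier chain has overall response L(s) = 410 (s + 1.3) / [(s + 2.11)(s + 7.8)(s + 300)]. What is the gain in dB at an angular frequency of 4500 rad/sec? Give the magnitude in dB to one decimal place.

-93.9 dB

|j4500 + 1.3| = √(4500² + 1.3²) = 4500
|j4500 + 2.11| = √(4500² + 2.11²) = 4500
|j4500 + 7.8| = √(4500² + 7.8²) = 4500
|j4500 + 300| = √(4500² + 300²) = 4510
|L(j4500)| = 410 × 4500 / (4500 × 4500 × 4510) = 2.0202e-05
20 log₁₀(2.0202e-05) = -93.89 dB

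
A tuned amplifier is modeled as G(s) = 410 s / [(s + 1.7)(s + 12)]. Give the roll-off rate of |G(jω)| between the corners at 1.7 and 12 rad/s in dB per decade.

In this band the factors already past their corner are: 1 differentiator zero, pole at 1.7; net slope = 0 dB/decade.

0 dB/decade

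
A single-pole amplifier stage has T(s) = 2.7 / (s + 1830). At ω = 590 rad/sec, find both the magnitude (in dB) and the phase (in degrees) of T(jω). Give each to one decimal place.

|j590 + 1830| = √(590² + 1830²) = 1923
|T(j590)| = 2.7 / 1923 = 0.0014042
20 log₁₀(0.0014042) = -57.05 dB
∠(j590 + 1830) = arctan(590/1830) = 17.87°
∠T(j590) = −17.87° = -17.87°

|T| = -57.1 dB, ∠T = -17.9°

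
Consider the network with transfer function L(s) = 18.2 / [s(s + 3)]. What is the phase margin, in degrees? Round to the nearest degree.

38°

Gain crossover: |L(jω)| = 1 at ω ≈ 3.77 rad/sec.
∠L(j3.77) = −90° − arctan(3.77/3) ≈ -141.52°
PM = 180° + (-141.52°) = 38.48°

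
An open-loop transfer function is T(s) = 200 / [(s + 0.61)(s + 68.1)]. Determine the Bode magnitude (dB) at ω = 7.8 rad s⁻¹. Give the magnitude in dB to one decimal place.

-8.6 dB

|j7.8 + 0.61| = √(7.8² + 0.61²) = 7.824
|j7.8 + 68.1| = √(7.8² + 68.1²) = 68.55
|T(j7.8)| = 200 / (7.824 × 68.55) = 0.37294
20 log₁₀(0.37294) = -8.57 dB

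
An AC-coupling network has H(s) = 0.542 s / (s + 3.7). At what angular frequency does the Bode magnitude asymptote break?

The single real pole at s = −3.7 gives a corner at ω = 3.7 rad/s.

3.7 rad/s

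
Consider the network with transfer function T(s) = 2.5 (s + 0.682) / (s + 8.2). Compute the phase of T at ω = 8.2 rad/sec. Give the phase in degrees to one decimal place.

40.2°

∠(j8.2 + 0.682) = arctan(8.2/0.682) = 85.25°
∠(j8.2 + 8.2) = arctan(8.2/8.2) = 45.00°
∠T(j8.2) = 85.25° − 45.00° = 40.25°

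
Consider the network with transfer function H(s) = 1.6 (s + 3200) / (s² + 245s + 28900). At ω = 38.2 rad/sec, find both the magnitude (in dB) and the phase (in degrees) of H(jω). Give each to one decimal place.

|j38.2 + 3200| = √(38.2² + 3200²) = 3200
|(j38.2)² + 245(j38.2) + 28900| = |27441 + j9359| = 2.899e+04
|H(j38.2)| = 1.6 × 3200 / 2.899e+04 = 0.17661
20 log₁₀(0.17661) = -15.06 dB
∠(j38.2 + 3200) = arctan(38.2/3200) = 0.68°
∠[(j38.2)² + 245(j38.2) + 28900] = ∠[27441 + j9359] = 18.83°
∠H(j38.2) = 0.68° − 18.83° = -18.15°

|H| = -15.1 dB, ∠H = -18.1 deg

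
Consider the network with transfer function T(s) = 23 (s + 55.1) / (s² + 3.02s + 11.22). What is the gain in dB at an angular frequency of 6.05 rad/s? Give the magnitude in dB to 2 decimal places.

32.21 dB

|j6.05 + 55.1| = √(6.05² + 55.1²) = 55.43
|(j6.05)² + 3.02(j6.05) + 11.22| = |-25.383 + j18.271| = 31.27
|T(j6.05)| = 23 × 55.43 / 31.27 = 40.765
20 log₁₀(40.765) = 32.206 dB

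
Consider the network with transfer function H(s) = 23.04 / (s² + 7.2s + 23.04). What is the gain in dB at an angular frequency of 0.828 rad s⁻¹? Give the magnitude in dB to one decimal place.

|(j0.828)² + 7.2(j0.828) + 23.04| = |22.354 + j5.9616| = 23.14
|H(j0.828)| = 23.04 / 23.14 = 0.99586
20 log₁₀(0.99586) = -0.04 dB

-0.0 dB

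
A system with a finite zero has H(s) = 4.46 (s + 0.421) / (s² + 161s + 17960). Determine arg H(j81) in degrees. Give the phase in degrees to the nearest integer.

∠(j81 + 0.421) = arctan(81/0.421) = 89.70°
∠[(j81)² + 161(j81) + 17960] = ∠[11399 + j13041] = 48.84°
∠H(j81) = 89.70° − 48.84° = 40.86°

41°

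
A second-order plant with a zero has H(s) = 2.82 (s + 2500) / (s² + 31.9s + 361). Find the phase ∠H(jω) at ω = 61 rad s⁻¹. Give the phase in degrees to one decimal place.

-148.5 deg

∠(j61 + 2500) = arctan(61/2500) = 1.40°
∠[(j61)² + 31.9(j61) + 361] = ∠[-3360 + j1945.9] = 149.92°
∠H(j61) = 1.40° − 149.92° = -148.53°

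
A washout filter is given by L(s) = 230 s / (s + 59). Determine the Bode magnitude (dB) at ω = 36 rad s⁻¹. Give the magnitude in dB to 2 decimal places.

41.57 dB

|j36| = 36
|j36 + 59| = √(36² + 59²) = 69.12
|L(j36)| = 230 × 36 / 69.12 = 119.8
20 log₁₀(119.8) = 41.569 dB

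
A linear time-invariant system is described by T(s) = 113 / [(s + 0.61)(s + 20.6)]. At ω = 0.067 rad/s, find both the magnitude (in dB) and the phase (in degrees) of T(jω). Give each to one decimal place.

|j0.067 + 0.61| = √(0.067² + 0.61²) = 0.6137
|j0.067 + 20.6| = √(0.067² + 20.6²) = 20.6
|T(j0.067)| = 113 / (0.6137 × 20.6) = 8.9387
20 log₁₀(8.9387) = 19.03 dB
∠(j0.067 + 0.61) = arctan(0.067/0.61) = 6.27°
∠(j0.067 + 20.6) = arctan(0.067/20.6) = 0.19°
∠T(j0.067) = − (6.27° + 0.19°) = -6.45°

|T| = 19.0 dB, ∠T = -6.5 deg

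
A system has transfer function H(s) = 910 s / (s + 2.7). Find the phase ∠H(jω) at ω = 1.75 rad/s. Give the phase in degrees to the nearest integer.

57 deg

∠(j1.75) = 90.00°
∠(j1.75 + 2.7) = arctan(1.75/2.7) = 32.95°
∠H(j1.75) = 90.00° − 32.95° = 57.05°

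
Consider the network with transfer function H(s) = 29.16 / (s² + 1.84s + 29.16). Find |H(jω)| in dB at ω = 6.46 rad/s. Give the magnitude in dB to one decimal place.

4.5 dB

|(j6.46)² + 1.84(j6.46) + 29.16| = |-12.572 + j11.886| = 17.3
|H(j6.46)| = 29.16 / 17.3 = 1.6854
20 log₁₀(1.6854) = 4.53 dB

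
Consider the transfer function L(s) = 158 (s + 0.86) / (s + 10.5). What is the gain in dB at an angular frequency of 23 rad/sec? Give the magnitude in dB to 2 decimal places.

43.16 dB

|j23 + 0.86| = √(23² + 0.86²) = 23.02
|j23 + 10.5| = √(23² + 10.5²) = 25.28
|L(j23)| = 158 × 23.02 / 25.28 = 143.83
20 log₁₀(143.83) = 43.157 dB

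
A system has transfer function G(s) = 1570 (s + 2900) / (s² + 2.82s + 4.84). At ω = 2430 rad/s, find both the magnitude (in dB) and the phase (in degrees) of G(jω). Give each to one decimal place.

|j2430 + 2900| = √(2430² + 2900²) = 3784
|(j2430)² + 2.82(j2430) + 4.84| = |-5.9049e+06 + j6852.6| = 5.905e+06
|G(j2430)| = 1570 × 3784 / 5.905e+06 = 1.006
20 log₁₀(1.006) = 0.05 dB
∠(j2430 + 2900) = arctan(2430/2900) = 39.96°
∠[(j2430)² + 2.82(j2430) + 4.84] = ∠[-5.9049e+06 + j6852.6] = 179.93°
∠G(j2430) = 39.96° − 179.93° = -139.97°

|G| = 0.1 dB, ∠G = -140.0°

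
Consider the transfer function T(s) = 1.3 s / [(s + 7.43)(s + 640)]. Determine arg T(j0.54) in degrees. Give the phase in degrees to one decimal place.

∠(j0.54) = 90.00°
∠(j0.54 + 7.43) = arctan(0.54/7.43) = 4.16°
∠(j0.54 + 640) = arctan(0.54/640) = 0.05°
∠T(j0.54) = 90.00° − (4.16° + 0.05°) = 85.79°

85.8 deg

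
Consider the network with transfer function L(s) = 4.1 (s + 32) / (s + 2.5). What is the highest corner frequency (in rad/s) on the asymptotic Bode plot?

32 rad/s

Break frequencies occur at each pole and zero magnitude: 2.5 rad/s, 32 rad/s.
The highest is 32 rad/s.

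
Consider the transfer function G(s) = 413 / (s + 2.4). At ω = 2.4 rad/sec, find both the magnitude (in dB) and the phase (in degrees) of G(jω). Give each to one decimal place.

|G| = 41.7 dB, ∠G = -45.0°

|j2.4 + 2.4| = √(2.4² + 2.4²) = 3.394
|G(j2.4)| = 413 / 3.394 = 121.68
20 log₁₀(121.68) = 41.70 dB
∠(j2.4 + 2.4) = arctan(2.4/2.4) = 45.00°
∠G(j2.4) = −45.00° = -45.00°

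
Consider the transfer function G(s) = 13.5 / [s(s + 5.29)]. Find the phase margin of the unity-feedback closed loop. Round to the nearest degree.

66 deg

Gain crossover: |G(jω)| = 1 at ω ≈ 2.33 rad/s.
∠G(j2.33) = −90° − arctan(2.33/5.29) ≈ -113.81°
PM = 180° + (-113.81°) = 66.19°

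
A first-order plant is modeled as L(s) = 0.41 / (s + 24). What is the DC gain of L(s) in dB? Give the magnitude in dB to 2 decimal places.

-35.35 dB

L(0) = 0.41 / 24 = 0.017083
20 log₁₀(0.017083) = -35.349 dB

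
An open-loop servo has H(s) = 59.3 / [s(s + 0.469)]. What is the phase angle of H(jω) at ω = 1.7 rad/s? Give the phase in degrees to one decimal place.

-164.6 deg

∠(j1.7 + 0.469) = arctan(1.7/0.469) = 74.58°
∠(j1.7) = 90.00°
∠H(j1.7) = − (74.58° + 90.00°) = -164.58°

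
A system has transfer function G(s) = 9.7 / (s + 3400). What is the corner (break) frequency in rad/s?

The single real pole at s = −3400 gives a corner at ω = 3400 rad/s.

3400 rad/s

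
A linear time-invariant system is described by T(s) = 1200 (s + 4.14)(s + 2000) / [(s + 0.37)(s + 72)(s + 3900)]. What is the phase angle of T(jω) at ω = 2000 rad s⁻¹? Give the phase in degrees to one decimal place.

-70.2°

∠(j2000 + 4.14) = arctan(2000/4.14) = 89.88°
∠(j2000 + 2000) = arctan(2000/2000) = 45.00°
∠(j2000 + 0.37) = arctan(2000/0.37) = 89.99°
∠(j2000 + 72) = arctan(2000/72) = 87.94°
∠(j2000 + 3900) = arctan(2000/3900) = 27.15°
∠T(j2000) = 89.88° + 45.00° − (89.99° + 87.94° + 27.15°) = -70.20°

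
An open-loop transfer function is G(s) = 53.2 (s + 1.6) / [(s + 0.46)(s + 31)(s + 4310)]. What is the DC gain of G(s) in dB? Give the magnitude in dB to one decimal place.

-57.2 dB

G(0) = 53.2 × 1.6 / (0.46 × 31 × 4310) = 0.001385
20 log₁₀(0.001385) = -57.17 dB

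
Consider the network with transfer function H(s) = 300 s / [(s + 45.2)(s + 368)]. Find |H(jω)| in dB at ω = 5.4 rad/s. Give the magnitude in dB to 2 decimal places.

-20.29 dB

|j5.4| = 5.4
|j5.4 + 45.2| = √(5.4² + 45.2²) = 45.52
|j5.4 + 368| = √(5.4² + 368²) = 368
|H(j5.4)| = 300 × 5.4 / (45.52 × 368) = 0.096695
20 log₁₀(0.096695) = -20.292 dB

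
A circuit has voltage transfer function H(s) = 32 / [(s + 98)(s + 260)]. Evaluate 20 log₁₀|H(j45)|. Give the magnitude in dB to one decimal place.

-59.0 dB

|j45 + 98| = √(45² + 98²) = 107.8
|j45 + 260| = √(45² + 260²) = 263.9
|H(j45)| = 32 / (107.8 × 263.9) = 0.0011246
20 log₁₀(0.0011246) = -58.98 dB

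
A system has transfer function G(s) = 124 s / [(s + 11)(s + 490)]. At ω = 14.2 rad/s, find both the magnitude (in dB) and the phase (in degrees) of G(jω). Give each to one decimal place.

|G| = -14.0 dB, ∠G = 36.1°

|j14.2| = 14.2
|j14.2 + 11| = √(14.2² + 11²) = 17.96
|j14.2 + 490| = √(14.2² + 490²) = 490.2
|G(j14.2)| = 124 × 14.2 / (17.96 × 490.2) = 0.19997
20 log₁₀(0.19997) = -13.98 dB
∠(j14.2) = 90.00°
∠(j14.2 + 11) = arctan(14.2/11) = 52.24°
∠(j14.2 + 490) = arctan(14.2/490) = 1.66°
∠G(j14.2) = 90.00° − (52.24° + 1.66°) = 36.10°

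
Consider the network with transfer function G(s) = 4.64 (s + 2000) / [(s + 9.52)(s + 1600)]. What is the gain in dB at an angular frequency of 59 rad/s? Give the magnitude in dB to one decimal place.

-20.3 dB

|j59 + 2000| = √(59² + 2000²) = 2001
|j59 + 9.52| = √(59² + 9.52²) = 59.76
|j59 + 1600| = √(59² + 1600²) = 1601
|G(j59)| = 4.64 × 2001 / (59.76 × 1601) = 0.097026
20 log₁₀(0.097026) = -20.26 dB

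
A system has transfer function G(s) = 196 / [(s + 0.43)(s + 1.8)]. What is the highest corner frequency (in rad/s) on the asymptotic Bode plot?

1.8 rad/s

Break frequencies occur at each pole and zero magnitude: 0.43 rad/s, 1.8 rad/s.
The highest is 1.8 rad/s.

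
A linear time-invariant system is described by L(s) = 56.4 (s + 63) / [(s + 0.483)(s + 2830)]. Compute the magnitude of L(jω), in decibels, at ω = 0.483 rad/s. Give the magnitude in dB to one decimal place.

|j0.483 + 63| = √(0.483² + 63²) = 63
|j0.483 + 0.483| = √(0.483² + 0.483²) = 0.6831
|j0.483 + 2830| = √(0.483² + 2830²) = 2830
|L(j0.483)| = 56.4 × 63 / (0.6831 × 2830) = 1.8382
20 log₁₀(1.8382) = 5.29 dB

5.3 dB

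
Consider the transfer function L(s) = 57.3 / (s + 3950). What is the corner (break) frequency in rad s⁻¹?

3950 rad s⁻¹

The single real pole at s = −3950 gives a corner at ω = 3950 rad s⁻¹.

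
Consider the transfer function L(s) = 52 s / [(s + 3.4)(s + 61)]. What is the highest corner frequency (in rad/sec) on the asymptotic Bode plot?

61 rad/sec

Break frequencies occur at each pole and zero magnitude: 3.4 rad/sec, 61 rad/sec.
The highest is 61 rad/sec.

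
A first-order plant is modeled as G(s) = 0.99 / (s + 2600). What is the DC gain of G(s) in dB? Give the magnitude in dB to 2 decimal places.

G(0) = 0.99 / 2600 = 0.00038077
20 log₁₀(0.00038077) = -68.387 dB

-68.39 dB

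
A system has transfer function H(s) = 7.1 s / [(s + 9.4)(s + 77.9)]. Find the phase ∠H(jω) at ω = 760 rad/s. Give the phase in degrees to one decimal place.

-83.4 deg

∠(j760) = 90.00°
∠(j760 + 9.4) = arctan(760/9.4) = 89.29°
∠(j760 + 77.9) = arctan(760/77.9) = 84.15°
∠H(j760) = 90.00° − (89.29° + 84.15°) = -83.44°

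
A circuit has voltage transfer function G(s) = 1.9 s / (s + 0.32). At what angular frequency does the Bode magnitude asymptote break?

The single real pole at s = −0.32 gives a corner at ω = 0.32 rad/s.

0.32 rad/s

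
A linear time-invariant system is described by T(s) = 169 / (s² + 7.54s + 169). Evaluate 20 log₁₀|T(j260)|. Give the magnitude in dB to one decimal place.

|(j260)² + 7.54(j260) + 169| = |-67431 + j1960.4| = 6.746e+04
|T(j260)| = 169 / 6.746e+04 = 0.0025052
20 log₁₀(0.0025052) = -52.02 dB

-52.0 dB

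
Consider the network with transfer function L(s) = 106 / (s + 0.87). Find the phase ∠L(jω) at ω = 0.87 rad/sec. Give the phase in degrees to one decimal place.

∠(j0.87 + 0.87) = arctan(0.87/0.87) = 45.00°
∠L(j0.87) = −45.00° = -45.00°

-45.0 deg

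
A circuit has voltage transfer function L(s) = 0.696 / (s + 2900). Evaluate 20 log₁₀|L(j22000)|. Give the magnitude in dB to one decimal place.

-90.1 dB

|j22000 + 2900| = √(22000² + 2900²) = 2.219e+04
|L(j22000)| = 0.696 / 2.219e+04 = 3.1365e-05
20 log₁₀(3.1365e-05) = -90.07 dB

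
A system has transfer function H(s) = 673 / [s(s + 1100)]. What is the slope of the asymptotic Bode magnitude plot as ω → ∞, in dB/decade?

With 0 zeros and 2 poles, the high-frequency asymptotic slope is 20 × (0 − 2) = -40 dB/decade.

-40 dB/decade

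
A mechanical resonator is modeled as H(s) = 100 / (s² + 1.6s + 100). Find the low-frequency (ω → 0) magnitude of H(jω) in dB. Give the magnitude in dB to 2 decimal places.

0.00 dB

H(0) = 100 / 100 = 1
20 log₁₀(1) = 0.000 dB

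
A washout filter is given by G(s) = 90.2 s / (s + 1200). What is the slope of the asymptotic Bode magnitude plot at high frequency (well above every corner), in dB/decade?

With 1 zero and 1 pole, the high-frequency asymptotic slope is 20 × (1 − 1) = 0 dB/decade.

0 dB/decade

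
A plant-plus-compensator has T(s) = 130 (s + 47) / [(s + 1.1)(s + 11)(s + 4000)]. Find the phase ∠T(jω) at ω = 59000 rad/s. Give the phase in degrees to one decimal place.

∠(j59000 + 47) = arctan(59000/47) = 89.95°
∠(j59000 + 1.1) = arctan(59000/1.1) = 90.00°
∠(j59000 + 11) = arctan(59000/11) = 89.99°
∠(j59000 + 4000) = arctan(59000/4000) = 86.12°
∠T(j59000) = 89.95° − (90.00° + 89.99° + 86.12°) = -176.16°

-176.2°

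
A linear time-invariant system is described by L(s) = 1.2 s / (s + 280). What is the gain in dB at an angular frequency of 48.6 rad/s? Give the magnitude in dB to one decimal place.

-13.8 dB

|j48.6| = 48.6
|j48.6 + 280| = √(48.6² + 280²) = 284.2
|L(j48.6)| = 1.2 × 48.6 / 284.2 = 0.20522
20 log₁₀(0.20522) = -13.76 dB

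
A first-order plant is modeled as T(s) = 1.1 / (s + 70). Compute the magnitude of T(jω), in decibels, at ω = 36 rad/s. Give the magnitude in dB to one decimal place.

|j36 + 70| = √(36² + 70²) = 78.71
|T(j36)| = 1.1 / 78.71 = 0.013975
20 log₁₀(0.013975) = -37.09 dB

-37.1 dB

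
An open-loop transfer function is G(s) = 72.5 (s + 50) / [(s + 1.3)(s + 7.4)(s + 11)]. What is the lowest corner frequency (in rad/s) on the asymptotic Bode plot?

Break frequencies occur at each pole and zero magnitude: 1.3 rad/s, 7.4 rad/s, 11 rad/s, 50 rad/s.
The lowest is 1.3 rad/s.

1.3 rad/s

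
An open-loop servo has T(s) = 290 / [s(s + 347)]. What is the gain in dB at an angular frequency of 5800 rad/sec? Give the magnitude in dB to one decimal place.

-101.3 dB

|j5800 + 347| = √(5800² + 347²) = 5810
|j5800| = 5800
|T(j5800)| = 290 / (5810 × 5800) = 8.6053e-06
20 log₁₀(8.6053e-06) = -101.30 dB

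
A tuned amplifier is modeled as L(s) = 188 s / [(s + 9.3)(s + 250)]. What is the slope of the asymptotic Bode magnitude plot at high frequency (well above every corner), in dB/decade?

With 1 zero and 2 poles, the high-frequency asymptotic slope is 20 × (1 − 2) = -20 dB/decade.

-20 dB/decade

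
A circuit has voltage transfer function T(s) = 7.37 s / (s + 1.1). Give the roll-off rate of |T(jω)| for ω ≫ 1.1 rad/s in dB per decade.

With 1 zero and 1 pole, the high-frequency asymptotic slope is 20 × (1 − 1) = 0 dB/decade.

0 dB/decade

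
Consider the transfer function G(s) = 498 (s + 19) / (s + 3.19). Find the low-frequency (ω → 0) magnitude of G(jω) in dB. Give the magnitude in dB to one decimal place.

69.4 dB

G(0) = 498 × 19 / 3.19 = 2966.1
20 log₁₀(2966.1) = 69.44 dB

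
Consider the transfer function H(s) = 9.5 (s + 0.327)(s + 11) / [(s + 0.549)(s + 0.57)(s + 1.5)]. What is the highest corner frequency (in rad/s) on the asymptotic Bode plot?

Break frequencies occur at each pole and zero magnitude: 0.327 rad/s, 0.549 rad/s, 0.57 rad/s, 1.5 rad/s, 11 rad/s.
The highest is 11 rad/s.

11 rad/s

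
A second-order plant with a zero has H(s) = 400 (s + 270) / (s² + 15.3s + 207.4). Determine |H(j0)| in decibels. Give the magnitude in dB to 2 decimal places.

54.33 dB

H(0) = 400 × 270 / 207.4 = 520.73
20 log₁₀(520.73) = 54.332 dB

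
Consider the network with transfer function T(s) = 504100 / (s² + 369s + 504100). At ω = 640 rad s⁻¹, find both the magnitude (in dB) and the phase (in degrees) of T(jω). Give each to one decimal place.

|T| = 5.9 dB, ∠T = -68.2°

|(j640)² + 369(j640) + 504100| = |94500 + j2.3616e+05| = 2.544e+05
|T(j640)| = 504100 / 2.544e+05 = 1.9818
20 log₁₀(1.9818) = 5.94 dB
∠[(j640)² + 369(j640) + 504100] = ∠[94500 + j2.3616e+05] = 68.19°
∠T(j640) = −68.19° = -68.19°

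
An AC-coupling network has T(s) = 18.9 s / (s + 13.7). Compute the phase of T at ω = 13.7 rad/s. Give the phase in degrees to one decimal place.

∠(j13.7) = 90.00°
∠(j13.7 + 13.7) = arctan(13.7/13.7) = 45.00°
∠T(j13.7) = 90.00° − 45.00° = 45.00°

45.0°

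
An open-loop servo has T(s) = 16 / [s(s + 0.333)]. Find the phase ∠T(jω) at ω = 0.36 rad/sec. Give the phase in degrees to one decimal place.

-137.2°

∠(j0.36 + 0.333) = arctan(0.36/0.333) = 47.23°
∠(j0.36) = 90.00°
∠T(j0.36) = − (47.23° + 90.00°) = -137.23°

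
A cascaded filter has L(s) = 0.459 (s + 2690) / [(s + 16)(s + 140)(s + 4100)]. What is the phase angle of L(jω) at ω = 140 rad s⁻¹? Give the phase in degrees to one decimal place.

-127.5°

∠(j140 + 2690) = arctan(140/2690) = 2.98°
∠(j140 + 16) = arctan(140/16) = 83.48°
∠(j140 + 140) = arctan(140/140) = 45.00°
∠(j140 + 4100) = arctan(140/4100) = 1.96°
∠L(j140) = 2.98° − (83.48° + 45.00° + 1.96°) = -127.46°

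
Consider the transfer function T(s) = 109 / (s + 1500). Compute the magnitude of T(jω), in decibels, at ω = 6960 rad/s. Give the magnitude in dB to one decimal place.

|j6960 + 1500| = √(6960² + 1500²) = 7120
|T(j6960)| = 109 / 7120 = 0.015309
20 log₁₀(0.015309) = -36.30 dB

-36.3 dB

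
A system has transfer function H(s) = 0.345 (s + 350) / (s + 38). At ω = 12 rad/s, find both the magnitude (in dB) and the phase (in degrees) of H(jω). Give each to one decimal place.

|H| = 9.6 dB, ∠H = -15.6 deg

|j12 + 350| = √(12² + 350²) = 350.2
|j12 + 38| = √(12² + 38²) = 39.85
|H(j12)| = 0.345 × 350.2 / 39.85 = 3.0319
20 log₁₀(3.0319) = 9.63 dB
∠(j12 + 350) = arctan(12/350) = 1.96°
∠(j12 + 38) = arctan(12/38) = 17.53°
∠H(j12) = 1.96° − 17.53° = -15.56°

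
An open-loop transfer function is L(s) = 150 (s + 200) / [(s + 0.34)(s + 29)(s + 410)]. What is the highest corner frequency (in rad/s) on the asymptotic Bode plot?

Break frequencies occur at each pole and zero magnitude: 0.34 rad/s, 29 rad/s, 200 rad/s, 410 rad/s.
The highest is 410 rad/s.

410 rad/s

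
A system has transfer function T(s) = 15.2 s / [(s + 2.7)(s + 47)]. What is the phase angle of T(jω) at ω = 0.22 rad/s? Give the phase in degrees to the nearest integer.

∠(j0.22) = 90.00°
∠(j0.22 + 2.7) = arctan(0.22/2.7) = 4.66°
∠(j0.22 + 47) = arctan(0.22/47) = 0.27°
∠T(j0.22) = 90.00° − (4.66° + 0.27°) = 85.07°

85°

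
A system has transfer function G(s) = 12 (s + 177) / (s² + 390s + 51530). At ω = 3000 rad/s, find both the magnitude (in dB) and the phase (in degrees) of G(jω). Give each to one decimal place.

|j3000 + 177| = √(3000² + 177²) = 3005
|(j3000)² + 390(j3000) + 51530| = |-8.9485e+06 + j1.17e+06| = 9.025e+06
|G(j3000)| = 12 × 3005 / 9.025e+06 = 0.003996
20 log₁₀(0.003996) = -47.97 dB
∠(j3000 + 177) = arctan(3000/177) = 86.62°
∠[(j3000)² + 390(j3000) + 51530] = ∠[-8.9485e+06 + j1.17e+06] = 172.55°
∠G(j3000) = 86.62° − 172.55° = -85.93°

|G| = -48.0 dB, ∠G = -85.9°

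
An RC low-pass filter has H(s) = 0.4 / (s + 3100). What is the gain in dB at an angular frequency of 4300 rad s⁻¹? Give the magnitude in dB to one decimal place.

-82.4 dB

|j4300 + 3100| = √(4300² + 3100²) = 5301
|H(j4300)| = 0.4 / 5301 = 7.5458e-05
20 log₁₀(7.5458e-05) = -82.45 dB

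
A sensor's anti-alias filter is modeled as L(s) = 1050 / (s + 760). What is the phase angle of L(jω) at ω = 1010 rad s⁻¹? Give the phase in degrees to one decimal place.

-53.0°

∠(j1010 + 760) = arctan(1010/760) = 53.04°
∠L(j1010) = −53.04° = -53.04°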